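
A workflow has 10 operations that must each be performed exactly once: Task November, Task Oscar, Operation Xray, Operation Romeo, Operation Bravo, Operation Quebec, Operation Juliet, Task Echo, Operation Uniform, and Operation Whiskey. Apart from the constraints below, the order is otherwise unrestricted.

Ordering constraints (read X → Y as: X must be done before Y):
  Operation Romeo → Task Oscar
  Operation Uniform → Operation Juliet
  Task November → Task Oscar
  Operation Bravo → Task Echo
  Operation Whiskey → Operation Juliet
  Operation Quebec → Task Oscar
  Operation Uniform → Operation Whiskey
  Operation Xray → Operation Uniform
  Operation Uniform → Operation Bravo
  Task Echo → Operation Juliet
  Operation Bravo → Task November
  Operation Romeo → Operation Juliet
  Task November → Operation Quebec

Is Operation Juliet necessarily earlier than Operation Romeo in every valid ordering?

The constraints actually force Operation Romeo before Operation Juliet (via Operation Romeo → Operation Juliet), not the other way around.
So Operation Juliet does not have to come before Operation Romeo — it cannot.

No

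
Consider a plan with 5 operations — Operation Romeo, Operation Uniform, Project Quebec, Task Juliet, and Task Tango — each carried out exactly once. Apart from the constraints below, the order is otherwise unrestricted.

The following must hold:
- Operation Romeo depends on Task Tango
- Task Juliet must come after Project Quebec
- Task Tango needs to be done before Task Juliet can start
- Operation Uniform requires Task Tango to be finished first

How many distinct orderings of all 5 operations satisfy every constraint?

18

The operations with no prerequisites are Project Quebec, Task Tango; any of them can be placed first.
Systematically extending each partial ordering one operation at a time and counting, there are 18 complete orderings.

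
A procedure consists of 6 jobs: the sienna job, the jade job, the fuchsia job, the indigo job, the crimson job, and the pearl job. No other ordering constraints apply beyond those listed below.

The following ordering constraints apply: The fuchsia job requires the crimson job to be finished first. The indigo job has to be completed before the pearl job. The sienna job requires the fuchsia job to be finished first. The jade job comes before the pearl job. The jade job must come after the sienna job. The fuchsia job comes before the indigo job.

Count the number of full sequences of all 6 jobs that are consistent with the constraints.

3

The crimson job is the only job with nothing required before it, so every ordering starts there.
Systematically extending each partial ordering one job at a time and counting, there are 3 complete orderings.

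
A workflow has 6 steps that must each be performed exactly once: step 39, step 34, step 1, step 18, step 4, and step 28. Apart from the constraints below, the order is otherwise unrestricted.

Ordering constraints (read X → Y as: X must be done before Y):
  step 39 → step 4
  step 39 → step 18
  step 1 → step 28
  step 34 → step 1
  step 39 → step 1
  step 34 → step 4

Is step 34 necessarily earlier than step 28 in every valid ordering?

Yes

Following the dependencies: step 34 → step 1 → step 28.
So step 34 must precede step 28 in any valid ordering.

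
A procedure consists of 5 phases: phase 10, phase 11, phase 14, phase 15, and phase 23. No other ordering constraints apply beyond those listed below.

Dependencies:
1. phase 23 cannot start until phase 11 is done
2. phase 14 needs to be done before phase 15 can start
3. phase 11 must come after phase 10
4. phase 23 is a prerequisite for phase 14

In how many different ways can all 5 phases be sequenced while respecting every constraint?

1

Phase 10 is the only phase with nothing required before it, so every ordering starts there.
Every phase is then forced in turn, so only 1 complete ordering is consistent with the constraints.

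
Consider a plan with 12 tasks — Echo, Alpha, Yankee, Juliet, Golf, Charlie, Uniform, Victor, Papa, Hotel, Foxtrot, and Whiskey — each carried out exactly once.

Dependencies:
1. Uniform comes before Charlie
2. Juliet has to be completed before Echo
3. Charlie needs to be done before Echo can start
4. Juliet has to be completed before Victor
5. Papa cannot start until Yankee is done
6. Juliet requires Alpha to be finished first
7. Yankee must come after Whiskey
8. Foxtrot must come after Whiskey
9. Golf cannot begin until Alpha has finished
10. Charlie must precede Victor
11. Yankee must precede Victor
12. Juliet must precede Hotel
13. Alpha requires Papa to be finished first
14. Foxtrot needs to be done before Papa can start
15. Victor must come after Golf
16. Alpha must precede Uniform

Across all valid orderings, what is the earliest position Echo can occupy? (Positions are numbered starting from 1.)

Working backwards through the constraints from Echo, its full set of required predecessors is Alpha, Yankee, Juliet, Charlie, Uniform, Papa, Foxtrot, Whiskey — 8 of them.
So at minimum 8 tasks come before Echo, putting Echo no earlier than position 9. That position is achievable by scheduling exactly those predecessors first.

9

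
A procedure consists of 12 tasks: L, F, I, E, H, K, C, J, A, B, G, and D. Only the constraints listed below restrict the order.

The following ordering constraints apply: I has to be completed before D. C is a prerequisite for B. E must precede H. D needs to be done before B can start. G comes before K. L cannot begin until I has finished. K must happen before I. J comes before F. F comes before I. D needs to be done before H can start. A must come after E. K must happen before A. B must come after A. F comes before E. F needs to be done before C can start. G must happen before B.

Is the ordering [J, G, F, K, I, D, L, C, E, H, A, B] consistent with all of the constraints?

Yes

Going through the constraints one by one, each required predecessor appears earlier in the sequence than its dependent — e.g. G (position 2) is before B (position 12), as required.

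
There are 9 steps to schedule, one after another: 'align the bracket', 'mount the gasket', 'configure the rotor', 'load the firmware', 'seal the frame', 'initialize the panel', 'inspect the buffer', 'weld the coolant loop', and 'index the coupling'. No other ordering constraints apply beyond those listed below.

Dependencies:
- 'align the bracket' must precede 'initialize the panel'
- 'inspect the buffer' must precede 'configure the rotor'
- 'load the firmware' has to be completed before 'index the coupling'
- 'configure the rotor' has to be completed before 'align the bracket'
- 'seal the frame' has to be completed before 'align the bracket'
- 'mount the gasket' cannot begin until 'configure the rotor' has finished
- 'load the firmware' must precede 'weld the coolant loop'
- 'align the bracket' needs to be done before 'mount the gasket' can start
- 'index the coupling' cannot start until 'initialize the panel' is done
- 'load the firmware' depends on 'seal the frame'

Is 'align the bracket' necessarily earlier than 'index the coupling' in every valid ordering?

Yes

There is a constraint chain 'align the bracket' → 'initialize the panel' → 'index the coupling'.
Hence 'align the bracket' necessarily comes before 'index the coupling'.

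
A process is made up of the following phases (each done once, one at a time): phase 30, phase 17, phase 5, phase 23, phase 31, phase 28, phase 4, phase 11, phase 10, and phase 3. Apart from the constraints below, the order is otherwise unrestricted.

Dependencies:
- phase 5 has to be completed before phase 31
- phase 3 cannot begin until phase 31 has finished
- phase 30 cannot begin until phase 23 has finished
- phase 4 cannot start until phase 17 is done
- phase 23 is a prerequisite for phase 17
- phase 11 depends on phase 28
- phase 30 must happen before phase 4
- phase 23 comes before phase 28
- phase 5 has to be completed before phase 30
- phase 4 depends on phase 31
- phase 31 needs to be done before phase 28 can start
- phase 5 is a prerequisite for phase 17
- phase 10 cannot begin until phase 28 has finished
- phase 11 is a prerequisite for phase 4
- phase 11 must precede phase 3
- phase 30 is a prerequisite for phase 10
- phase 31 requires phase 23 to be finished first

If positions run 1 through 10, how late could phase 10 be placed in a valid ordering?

10

Phase 10 has no required successors, so nothing stops it from going last (position 10).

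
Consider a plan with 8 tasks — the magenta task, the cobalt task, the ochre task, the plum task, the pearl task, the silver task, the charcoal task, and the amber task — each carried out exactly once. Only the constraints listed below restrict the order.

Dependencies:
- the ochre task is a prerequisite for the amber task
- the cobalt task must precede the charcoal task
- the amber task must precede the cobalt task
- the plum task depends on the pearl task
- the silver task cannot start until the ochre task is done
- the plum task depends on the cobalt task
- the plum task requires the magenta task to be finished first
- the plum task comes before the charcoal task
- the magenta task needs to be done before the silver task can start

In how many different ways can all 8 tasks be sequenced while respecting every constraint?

94

The tasks with no prerequisites are the magenta task, the ochre task, the pearl task; any of them can be placed first.
Counting all ways to extend the partial order to a total order gives 94.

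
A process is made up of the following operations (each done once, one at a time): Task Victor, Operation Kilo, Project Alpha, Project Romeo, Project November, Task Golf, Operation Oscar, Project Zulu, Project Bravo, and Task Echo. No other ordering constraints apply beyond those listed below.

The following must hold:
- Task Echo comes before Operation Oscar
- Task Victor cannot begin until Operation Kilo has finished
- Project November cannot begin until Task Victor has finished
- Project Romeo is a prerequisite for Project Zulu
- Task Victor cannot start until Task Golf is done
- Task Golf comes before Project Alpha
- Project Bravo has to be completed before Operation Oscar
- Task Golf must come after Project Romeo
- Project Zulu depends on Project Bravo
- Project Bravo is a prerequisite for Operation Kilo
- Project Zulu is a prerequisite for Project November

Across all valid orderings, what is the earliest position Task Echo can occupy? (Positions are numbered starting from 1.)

Task Echo has no prerequisites at all, so it can go in position 1.

1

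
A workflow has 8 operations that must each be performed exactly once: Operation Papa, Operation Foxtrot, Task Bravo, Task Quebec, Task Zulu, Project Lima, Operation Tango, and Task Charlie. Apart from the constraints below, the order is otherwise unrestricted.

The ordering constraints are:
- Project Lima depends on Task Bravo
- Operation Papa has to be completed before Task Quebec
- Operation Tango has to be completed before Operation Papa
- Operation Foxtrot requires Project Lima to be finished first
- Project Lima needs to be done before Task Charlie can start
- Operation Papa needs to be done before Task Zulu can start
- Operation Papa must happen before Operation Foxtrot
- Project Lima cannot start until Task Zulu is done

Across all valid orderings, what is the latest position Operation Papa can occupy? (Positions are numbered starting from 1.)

3

Every operation that must follow Operation Papa has to come after it. Tracing all chains starting from Operation Papa, those operations are: Operation Foxtrot, Task Quebec, Task Zulu, Project Lima, Task Charlie — 5 in total.
So at least 5 operations follow Operation Papa, putting Operation Papa no later than position 3. That position is achievable by scheduling everything else first.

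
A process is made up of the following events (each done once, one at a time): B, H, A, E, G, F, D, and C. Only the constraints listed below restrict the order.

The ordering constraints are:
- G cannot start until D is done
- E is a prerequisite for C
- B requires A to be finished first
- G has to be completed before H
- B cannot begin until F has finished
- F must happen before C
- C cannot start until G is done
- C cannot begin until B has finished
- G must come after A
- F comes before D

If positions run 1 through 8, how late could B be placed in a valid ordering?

The only event forced after B (directly or by a chain) is C.
So at least 1 event follows B, putting B no later than position 7. That position is achievable by scheduling everything else first.

7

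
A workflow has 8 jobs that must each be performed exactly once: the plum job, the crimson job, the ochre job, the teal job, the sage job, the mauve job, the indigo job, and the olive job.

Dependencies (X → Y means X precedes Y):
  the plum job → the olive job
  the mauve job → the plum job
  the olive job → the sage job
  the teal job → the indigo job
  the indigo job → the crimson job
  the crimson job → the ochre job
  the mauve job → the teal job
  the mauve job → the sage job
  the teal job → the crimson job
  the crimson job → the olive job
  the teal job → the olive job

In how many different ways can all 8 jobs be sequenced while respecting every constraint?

13

Only the mauve job has no prerequisites, so it must go first.
Counting all ways to extend the partial order to a total order gives 13.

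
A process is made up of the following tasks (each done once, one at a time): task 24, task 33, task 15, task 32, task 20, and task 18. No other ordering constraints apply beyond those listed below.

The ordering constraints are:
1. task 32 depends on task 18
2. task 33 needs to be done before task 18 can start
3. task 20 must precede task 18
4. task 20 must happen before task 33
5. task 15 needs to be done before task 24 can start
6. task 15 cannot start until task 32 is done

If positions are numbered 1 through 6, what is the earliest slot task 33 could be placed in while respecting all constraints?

The only task forced before task 33 (directly or transitively) is task 20.
With 1 mandatory predecessor, the earliest task 33 can sit is position 1+1 = 2, and placing just that one first achieves it.

2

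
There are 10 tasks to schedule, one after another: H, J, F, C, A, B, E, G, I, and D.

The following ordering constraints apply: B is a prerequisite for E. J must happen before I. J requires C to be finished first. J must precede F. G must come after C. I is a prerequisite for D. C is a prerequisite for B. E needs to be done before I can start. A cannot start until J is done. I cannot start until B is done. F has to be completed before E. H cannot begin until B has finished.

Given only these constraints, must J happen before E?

There is a constraint chain J → F → E.
So J must precede E in any valid ordering.

Yes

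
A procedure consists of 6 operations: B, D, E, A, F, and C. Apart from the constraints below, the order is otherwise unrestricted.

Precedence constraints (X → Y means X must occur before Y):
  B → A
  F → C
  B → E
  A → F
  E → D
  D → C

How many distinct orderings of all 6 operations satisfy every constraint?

6

B is the only operation with nothing required before it, so every ordering starts there.
Systematically extending each partial ordering one operation at a time and counting, there are 6 complete orderings.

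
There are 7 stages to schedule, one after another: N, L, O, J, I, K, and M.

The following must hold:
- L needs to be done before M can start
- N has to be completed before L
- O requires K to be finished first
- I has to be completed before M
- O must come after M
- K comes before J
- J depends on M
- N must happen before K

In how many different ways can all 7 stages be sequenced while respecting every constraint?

2 stages have no prerequisites (N, I), so any of them could come first.
Systematically extending each partial ordering one stage at a time and counting, there are 22 complete orderings.

22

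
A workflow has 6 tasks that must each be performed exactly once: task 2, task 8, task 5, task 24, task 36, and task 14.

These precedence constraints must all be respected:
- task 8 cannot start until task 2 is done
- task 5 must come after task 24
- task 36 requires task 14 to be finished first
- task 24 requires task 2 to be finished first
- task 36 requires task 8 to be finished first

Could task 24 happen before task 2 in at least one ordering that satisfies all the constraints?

No

Following task 2 → task 24, task 2 must precede task 24 in every valid ordering.
Hence task 24 can never be scheduled before task 2.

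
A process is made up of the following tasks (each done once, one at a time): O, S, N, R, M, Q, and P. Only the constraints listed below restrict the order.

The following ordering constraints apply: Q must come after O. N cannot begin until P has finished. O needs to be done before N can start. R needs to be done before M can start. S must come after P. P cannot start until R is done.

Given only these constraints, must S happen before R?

No

There is a chain R → P → S, which puts R before S.
So S never precedes R.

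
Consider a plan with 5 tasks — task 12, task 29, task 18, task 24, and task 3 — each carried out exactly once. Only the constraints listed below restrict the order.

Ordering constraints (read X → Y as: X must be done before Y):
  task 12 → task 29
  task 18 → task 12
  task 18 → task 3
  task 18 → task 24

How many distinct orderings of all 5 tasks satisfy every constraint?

Only task 18 has no prerequisites, so it must go first.
Enumerating by repeatedly choosing an available task (one whose prerequisites are all placed) gives 12 distinct complete orderings.

12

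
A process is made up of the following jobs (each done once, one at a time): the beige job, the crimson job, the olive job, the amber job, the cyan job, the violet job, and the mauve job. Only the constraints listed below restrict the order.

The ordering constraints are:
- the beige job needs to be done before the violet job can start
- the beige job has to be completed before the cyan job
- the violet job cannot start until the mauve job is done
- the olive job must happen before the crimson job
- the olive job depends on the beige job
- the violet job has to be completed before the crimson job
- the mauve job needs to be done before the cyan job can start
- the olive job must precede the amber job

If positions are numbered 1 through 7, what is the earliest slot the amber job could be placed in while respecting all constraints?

Working backwards through the constraints from the amber job, its full set of required predecessors is the beige job, the olive job — 2 of them.
With 2 mandatory predecessors, the earliest the amber job can sit is position 2+1 = 3, and placing just those 2 first achieves it.

3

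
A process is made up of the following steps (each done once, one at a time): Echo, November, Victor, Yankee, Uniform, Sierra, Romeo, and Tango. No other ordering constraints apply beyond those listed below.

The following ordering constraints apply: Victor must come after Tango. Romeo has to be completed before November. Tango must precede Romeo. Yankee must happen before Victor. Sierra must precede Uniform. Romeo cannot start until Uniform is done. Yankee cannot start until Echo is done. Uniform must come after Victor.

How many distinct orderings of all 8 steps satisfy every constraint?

15

The steps with no prerequisites are Echo, Sierra, Tango; any of them can be placed first.
Systematically extending each partial ordering one step at a time and counting, there are 15 complete orderings.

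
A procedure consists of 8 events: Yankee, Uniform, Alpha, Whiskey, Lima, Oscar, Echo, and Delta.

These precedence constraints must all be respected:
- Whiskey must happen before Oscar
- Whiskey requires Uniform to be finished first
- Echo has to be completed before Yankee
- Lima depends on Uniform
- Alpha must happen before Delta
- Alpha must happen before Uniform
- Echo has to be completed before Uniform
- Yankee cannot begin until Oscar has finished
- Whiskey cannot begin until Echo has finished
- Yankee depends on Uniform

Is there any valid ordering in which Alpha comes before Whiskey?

Yes

Every valid ordering already has Alpha before Whiskey (the constraints require it), so in particular at least one does.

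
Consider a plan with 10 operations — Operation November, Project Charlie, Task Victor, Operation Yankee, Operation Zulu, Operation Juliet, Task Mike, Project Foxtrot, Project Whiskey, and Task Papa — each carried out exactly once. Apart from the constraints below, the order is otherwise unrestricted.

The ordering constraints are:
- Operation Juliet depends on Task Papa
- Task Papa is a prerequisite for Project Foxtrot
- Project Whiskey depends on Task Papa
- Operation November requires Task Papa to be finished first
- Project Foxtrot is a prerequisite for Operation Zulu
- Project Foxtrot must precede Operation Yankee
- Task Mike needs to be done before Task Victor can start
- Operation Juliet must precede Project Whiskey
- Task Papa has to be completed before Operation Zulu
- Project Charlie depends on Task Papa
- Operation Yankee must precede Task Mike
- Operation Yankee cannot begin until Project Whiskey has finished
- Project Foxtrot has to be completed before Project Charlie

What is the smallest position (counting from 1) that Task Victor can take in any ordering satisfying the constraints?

7

Every operation that must precede Task Victor has to come before it. Tracing all chains that end at Task Victor, those operations are: Operation Yankee, Operation Juliet, Task Mike, Project Foxtrot, Project Whiskey, Task Papa — 6 in total.
With 6 mandatory predecessors, the earliest Task Victor can sit is position 6+1 = 7, and placing just those 6 first achieves it.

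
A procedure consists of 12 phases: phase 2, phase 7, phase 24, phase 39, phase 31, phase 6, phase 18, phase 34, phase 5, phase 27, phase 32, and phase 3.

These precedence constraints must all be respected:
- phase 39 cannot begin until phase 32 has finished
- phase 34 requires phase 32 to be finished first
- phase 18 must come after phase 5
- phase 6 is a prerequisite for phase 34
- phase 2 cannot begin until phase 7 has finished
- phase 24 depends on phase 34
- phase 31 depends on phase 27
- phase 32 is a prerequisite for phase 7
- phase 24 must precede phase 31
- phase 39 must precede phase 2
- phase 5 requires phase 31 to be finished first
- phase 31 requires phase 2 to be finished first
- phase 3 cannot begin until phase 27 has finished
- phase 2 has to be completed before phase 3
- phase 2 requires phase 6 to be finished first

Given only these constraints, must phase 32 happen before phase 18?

Yes

Following the dependencies: phase 32 → phase 7 → phase 2 → phase 31 → phase 5 → phase 18.
That forces phase 32 before phase 18 in every valid schedule.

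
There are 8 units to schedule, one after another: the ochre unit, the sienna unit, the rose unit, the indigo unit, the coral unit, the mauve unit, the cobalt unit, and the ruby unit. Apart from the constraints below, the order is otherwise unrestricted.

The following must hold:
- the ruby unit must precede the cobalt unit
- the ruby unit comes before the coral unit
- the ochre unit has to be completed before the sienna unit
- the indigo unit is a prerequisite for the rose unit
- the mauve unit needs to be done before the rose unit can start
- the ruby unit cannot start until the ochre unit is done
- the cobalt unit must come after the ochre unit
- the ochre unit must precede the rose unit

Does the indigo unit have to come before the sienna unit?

Nothing in the constraints links the indigo unit and the sienna unit; they are unordered relative to each other.
There exist valid orderings with the sienna unit before the indigo unit, so the indigo unit is not required to come first.

No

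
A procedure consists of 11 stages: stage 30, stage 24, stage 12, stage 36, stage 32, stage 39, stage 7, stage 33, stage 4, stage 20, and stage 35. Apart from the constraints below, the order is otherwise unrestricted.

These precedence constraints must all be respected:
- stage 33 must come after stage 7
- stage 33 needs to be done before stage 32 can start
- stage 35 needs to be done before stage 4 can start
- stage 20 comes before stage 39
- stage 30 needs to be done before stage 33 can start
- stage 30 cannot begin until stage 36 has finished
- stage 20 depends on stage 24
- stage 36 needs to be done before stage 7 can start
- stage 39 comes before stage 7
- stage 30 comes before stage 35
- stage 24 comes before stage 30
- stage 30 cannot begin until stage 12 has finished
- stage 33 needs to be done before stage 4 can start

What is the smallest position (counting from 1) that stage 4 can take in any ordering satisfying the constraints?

10

The stages that are forced before stage 4, directly or transitively, are stage 30, stage 24, stage 12, stage 36, stage 39, stage 7, stage 33, stage 20, stage 35. That's 9 stages.
So at minimum 9 stages come before stage 4, putting stage 4 no earlier than position 10. That position is achievable by scheduling exactly those predecessors first.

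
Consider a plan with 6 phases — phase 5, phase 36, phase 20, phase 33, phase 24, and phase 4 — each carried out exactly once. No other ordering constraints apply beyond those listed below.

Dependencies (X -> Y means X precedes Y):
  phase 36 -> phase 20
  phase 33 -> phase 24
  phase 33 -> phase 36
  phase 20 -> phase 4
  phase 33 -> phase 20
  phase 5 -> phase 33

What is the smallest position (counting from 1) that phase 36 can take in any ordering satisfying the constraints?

Working backwards through the constraints from phase 36, its full set of required predecessors is phase 5, phase 33 — 2 of them.
With 2 mandatory predecessors, the earliest phase 36 can sit is position 2+1 = 3, and placing just those 2 first achieves it.

3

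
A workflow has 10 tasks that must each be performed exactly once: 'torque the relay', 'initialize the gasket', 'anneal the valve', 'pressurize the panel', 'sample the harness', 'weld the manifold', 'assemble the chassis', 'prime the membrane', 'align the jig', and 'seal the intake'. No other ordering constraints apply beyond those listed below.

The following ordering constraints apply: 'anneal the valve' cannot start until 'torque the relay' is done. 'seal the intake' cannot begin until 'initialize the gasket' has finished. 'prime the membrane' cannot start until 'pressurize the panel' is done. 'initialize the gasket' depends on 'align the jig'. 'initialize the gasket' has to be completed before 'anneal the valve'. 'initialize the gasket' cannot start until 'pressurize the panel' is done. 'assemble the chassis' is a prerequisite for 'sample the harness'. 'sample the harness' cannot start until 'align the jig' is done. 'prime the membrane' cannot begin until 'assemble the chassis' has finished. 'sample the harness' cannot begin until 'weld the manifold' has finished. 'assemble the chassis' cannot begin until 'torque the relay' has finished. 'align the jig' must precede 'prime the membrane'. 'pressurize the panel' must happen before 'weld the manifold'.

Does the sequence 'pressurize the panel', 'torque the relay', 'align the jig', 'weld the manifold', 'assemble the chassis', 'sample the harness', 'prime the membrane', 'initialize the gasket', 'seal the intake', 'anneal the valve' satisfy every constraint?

Yes

Every stated constraint is respected: 'torque the relay' sits at position 2, ahead of 'anneal the valve' at position 10, and each of the other listed pairs likewise has the predecessor earlier in the sequence.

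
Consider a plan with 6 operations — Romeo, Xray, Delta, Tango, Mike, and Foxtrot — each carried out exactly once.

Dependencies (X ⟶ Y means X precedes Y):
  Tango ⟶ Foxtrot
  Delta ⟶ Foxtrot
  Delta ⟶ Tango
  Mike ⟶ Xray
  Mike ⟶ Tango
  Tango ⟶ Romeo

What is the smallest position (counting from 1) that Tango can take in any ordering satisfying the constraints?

3

Working backwards through the constraints from Tango, its full set of required predecessors is Delta, Mike — 2 of them.
So at minimum 2 operations come before Tango, putting Tango no earlier than position 3. That position is achievable by scheduling exactly those predecessors first.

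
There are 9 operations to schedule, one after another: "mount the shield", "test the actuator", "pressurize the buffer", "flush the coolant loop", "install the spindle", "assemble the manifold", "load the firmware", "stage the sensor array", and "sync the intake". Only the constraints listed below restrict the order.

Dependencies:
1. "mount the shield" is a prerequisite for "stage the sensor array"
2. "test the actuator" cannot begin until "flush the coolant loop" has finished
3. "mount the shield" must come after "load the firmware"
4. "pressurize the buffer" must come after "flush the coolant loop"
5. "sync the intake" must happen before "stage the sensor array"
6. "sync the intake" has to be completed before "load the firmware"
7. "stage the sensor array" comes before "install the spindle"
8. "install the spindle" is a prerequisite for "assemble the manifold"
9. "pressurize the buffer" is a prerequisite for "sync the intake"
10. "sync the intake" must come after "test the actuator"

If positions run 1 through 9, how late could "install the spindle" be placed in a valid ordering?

Following the constraints forward from "install the spindle", its only required successor is "assemble the manifold".
So at least 1 operation follows "install the spindle", putting "install the spindle" no later than position 8. That position is achievable by scheduling everything else first.

8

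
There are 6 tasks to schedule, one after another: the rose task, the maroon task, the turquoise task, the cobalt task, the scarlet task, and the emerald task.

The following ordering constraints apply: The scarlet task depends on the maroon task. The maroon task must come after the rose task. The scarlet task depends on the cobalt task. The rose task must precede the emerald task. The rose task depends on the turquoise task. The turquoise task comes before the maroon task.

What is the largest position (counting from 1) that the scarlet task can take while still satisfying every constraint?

The scarlet task has no required successors, so nothing stops it from going last (position 6).

6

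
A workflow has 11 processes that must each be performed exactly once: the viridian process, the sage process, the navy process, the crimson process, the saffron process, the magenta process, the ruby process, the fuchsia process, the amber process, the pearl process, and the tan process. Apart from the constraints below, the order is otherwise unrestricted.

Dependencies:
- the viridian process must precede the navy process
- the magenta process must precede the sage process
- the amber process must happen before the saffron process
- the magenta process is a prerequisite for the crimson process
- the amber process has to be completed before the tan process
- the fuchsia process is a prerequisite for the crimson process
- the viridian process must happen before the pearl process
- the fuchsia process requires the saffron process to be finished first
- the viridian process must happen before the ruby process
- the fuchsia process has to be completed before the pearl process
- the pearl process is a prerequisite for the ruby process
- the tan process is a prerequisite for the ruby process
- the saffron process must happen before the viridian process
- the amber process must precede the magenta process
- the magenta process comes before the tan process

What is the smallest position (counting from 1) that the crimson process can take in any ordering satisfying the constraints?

5

The processes that are forced before the crimson process, directly or transitively, are the saffron process, the magenta process, the fuchsia process, the amber process. That's 4 processes.
So at minimum 4 processes come before the crimson process, putting the crimson process no earlier than position 5. That position is achievable by scheduling exactly those predecessors first.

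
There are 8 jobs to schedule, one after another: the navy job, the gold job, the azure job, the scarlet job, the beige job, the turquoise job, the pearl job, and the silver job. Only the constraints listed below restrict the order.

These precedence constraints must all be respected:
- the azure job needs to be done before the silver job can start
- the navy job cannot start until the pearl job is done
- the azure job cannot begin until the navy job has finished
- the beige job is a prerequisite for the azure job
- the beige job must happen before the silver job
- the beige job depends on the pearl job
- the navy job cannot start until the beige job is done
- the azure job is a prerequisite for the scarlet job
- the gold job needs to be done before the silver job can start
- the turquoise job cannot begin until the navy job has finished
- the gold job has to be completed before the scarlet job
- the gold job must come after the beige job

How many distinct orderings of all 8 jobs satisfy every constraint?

The pearl job is the only job with nothing required before it, so every ordering starts there.
Counting all ways to extend the partial order to a total order gives 28.

28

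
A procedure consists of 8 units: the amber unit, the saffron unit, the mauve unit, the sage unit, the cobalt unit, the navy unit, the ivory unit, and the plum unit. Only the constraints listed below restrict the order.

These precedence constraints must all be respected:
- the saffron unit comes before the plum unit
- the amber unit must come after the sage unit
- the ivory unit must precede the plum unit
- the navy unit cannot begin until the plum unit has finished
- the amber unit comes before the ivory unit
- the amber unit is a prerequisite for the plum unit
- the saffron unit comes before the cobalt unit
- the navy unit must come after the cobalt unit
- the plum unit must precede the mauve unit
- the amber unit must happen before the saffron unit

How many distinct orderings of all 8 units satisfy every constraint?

The sage unit is the only unit with nothing required before it, so every ordering starts there.
Enumerating by repeatedly choosing an available unit (one whose prerequisites are all placed) gives 12 distinct complete orderings.

12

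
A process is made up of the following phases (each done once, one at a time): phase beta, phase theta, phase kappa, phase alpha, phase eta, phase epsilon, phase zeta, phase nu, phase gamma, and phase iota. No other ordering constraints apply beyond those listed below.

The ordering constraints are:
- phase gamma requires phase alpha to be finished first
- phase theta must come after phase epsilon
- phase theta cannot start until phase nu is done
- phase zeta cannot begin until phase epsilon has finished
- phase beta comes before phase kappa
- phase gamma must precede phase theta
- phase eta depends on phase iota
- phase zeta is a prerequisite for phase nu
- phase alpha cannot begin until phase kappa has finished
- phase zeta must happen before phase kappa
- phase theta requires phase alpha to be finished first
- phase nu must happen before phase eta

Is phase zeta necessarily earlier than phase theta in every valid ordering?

Yes

Tracing the constraints gives a chain: phase zeta → phase nu → phase theta.
That forces phase zeta before phase theta in every valid schedule.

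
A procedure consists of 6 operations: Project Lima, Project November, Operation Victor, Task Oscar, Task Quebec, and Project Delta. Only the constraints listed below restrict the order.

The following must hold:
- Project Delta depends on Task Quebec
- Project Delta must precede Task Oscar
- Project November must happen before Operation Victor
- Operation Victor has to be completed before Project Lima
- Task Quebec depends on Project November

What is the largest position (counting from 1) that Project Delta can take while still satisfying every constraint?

5

Following the constraints forward from Project Delta, its only required successor is Task Oscar.
With 1 mandatory successor out of 6 operations total, the latest slot for Project Delta is 6−1 = 5, and it's reachable by doing all non-successors before Project Delta.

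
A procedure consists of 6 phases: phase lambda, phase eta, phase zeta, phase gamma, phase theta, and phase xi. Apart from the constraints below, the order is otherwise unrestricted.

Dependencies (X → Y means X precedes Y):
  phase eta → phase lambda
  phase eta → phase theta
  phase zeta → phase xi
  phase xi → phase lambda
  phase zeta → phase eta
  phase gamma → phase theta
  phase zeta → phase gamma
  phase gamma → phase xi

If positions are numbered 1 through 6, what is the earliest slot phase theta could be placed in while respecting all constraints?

4

Working backwards through the constraints from phase theta, its full set of required predecessors is phase eta, phase zeta, phase gamma — 3 of them.
With 3 mandatory predecessors, the earliest phase theta can sit is position 3+1 = 4, and placing just those 3 first achieves it.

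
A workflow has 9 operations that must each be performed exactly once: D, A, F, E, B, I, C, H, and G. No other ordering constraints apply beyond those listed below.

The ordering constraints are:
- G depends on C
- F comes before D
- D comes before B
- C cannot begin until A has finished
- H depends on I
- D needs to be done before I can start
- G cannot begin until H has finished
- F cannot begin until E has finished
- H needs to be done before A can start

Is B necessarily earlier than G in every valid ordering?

No chain of constraints connects B to G in either direction.
A valid ordering placing G before B exists, so the answer is no.

No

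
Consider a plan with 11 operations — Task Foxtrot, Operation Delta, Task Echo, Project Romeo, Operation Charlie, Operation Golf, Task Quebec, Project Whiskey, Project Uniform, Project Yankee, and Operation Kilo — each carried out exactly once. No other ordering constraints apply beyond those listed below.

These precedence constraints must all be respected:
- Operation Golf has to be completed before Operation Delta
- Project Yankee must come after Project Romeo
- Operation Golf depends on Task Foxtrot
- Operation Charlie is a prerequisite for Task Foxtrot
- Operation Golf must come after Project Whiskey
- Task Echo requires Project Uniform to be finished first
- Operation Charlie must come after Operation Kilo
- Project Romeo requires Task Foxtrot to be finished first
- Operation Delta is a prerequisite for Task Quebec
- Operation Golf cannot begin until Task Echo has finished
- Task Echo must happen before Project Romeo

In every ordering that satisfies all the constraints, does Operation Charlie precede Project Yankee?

Yes

Following the dependencies: Operation Charlie → Task Foxtrot → Project Romeo → Project Yankee.
Hence Operation Charlie necessarily comes before Project Yankee.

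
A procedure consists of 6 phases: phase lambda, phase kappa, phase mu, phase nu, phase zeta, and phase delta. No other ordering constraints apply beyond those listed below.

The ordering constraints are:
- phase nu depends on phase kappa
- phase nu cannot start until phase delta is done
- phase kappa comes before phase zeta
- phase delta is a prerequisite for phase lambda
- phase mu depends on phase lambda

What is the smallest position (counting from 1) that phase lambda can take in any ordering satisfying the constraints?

2

Working backwards through the constraints from phase lambda, its only required predecessor is phase delta.
With 1 mandatory predecessor, the earliest phase lambda can sit is position 1+1 = 2, and placing just that one first achieves it.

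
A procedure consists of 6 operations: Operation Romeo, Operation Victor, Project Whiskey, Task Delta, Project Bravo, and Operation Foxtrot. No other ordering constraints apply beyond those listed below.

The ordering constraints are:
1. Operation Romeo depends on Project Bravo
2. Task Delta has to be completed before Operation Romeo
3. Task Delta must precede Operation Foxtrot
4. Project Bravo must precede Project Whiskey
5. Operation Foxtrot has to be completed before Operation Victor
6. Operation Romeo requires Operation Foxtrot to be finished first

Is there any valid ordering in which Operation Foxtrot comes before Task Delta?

No

The constraints give a chain Task Delta → Operation Foxtrot, which forces Task Delta before Operation Foxtrot.
Hence Operation Foxtrot can never be scheduled before Task Delta.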